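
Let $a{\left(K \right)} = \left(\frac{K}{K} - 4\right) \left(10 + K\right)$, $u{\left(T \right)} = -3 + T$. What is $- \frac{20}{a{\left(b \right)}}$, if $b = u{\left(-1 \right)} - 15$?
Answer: $- \frac{20}{27} \approx -0.74074$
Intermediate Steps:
$b = -19$ ($b = \left(-3 - 1\right) - 15 = -4 - 15 = -19$)
$a{\left(K \right)} = -30 - 3 K$ ($a{\left(K \right)} = \left(1 - 4\right) \left(10 + K\right) = - 3 \left(10 + K\right) = -30 - 3 K$)
$- \frac{20}{a{\left(b \right)}} = - \frac{20}{-30 - -57} = - \frac{20}{-30 + 57} = - \frac{20}{27}$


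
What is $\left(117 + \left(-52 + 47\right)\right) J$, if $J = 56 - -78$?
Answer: $15008$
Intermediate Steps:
$J = 134$ ($J = 56 + 78 = 134$)
$\left(117 + \left(-52 + 47\right)\right) J = \left(117 + \left(-52 + 47\right)\right) 134 = \left(117 - 5\right) 134 = 112 \cdot 134 = 15008$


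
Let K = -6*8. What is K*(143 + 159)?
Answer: -14496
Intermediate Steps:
K = -48
K*(143 + 159) = -48*(143 + 159) = -48*302 = -14496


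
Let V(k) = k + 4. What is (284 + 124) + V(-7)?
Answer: 405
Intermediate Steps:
V(k) = 4 + k
(284 + 124) + V(-7) = (284 + 124) + (4 - 7) = 408 - 3 = 405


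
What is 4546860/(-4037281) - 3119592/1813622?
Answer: -10420477418136/3661050820891 ≈ -2.8463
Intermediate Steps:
4546860/(-4037281) - 3119592/1813622 = 4546860*(-1/4037281) - 3119592*1/1813622 = -4546860/4037281 - 1559796/906811 = -10420477418136/3661050820891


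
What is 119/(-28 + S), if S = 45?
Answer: 7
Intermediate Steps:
119/(-28 + S) = 119/(-28 + 45) = 119/17 = 119*(1/17) = 7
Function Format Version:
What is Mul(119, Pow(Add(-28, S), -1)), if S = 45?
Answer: 7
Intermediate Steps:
Mul(119, Pow(Add(-28, S), -1)) = Mul(119, Pow(Add(-28, 45), -1)) = Mul(119, Pow(17, -1)) = Mul(119, Rational(1, 17)) = 7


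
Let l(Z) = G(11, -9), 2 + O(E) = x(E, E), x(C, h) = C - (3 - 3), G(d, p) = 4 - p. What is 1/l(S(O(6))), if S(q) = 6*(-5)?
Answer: 1/13 ≈ 0.076923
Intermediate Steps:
x(C, h) = C (x(C, h) = C - 1*0 = C + 0 = C)
O(E) = -2 + E
S(q) = -30
l(Z) = 13 (l(Z) = 4 - 1*(-9) = 4 + 9 = 13)
1/l(S(O(6))) = 1/13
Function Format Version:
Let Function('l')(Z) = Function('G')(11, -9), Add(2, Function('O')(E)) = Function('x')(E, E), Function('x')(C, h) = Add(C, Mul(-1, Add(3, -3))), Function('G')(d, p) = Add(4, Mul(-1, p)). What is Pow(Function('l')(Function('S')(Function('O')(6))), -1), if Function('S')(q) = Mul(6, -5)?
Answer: Rational(1, 13) ≈ 0.076923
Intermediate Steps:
Function('x')(C, h) = C (Function('x')(C, h) = Add(C, Mul(-1, 0)) = Add(C, 0) = C)
Function('O')(E) = Add(-2, E)
Function('S')(q) = -30
Function('l')(Z) = 13 (Function('l')(Z) = Add(4, Mul(-1, -9)) = Add(4, 9) = 13)
Pow(Function('l')(Function('S')(Function('O')(6))), -1) = Pow(13, -1) = Rational(1, 13)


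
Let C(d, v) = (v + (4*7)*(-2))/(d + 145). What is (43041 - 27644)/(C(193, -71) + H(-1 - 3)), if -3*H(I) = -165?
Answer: 5204186/18463 ≈ 281.87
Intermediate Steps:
H(I) = 55 (H(I) = -⅓*(-165) = 55)
C(d, v) = (-56 + v)/(145 + d) (C(d, v) = (v + 28*(-2))/(145 + d) = (v - 56)/(145 + d) = (-56 + v)/(145 + d))
(43041 - 27644)/(C(193, -71) + H(-1 - 3)) = (43041 - 27644)/((-56 - 71)/(145 + 193) + 55) = 15397/(-127/338 + 55) = 15397/(18463/338) = 15397*(338/18463) = 5204186/18463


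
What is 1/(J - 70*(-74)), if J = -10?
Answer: 1/5170 ≈ 0.00019342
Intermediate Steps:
1/(J - 70*(-74)) = 1/(-10 - 70*(-74)) = 1/(-10 + 5180) = 1/5170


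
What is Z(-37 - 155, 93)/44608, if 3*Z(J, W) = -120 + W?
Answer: -9/44608 ≈ -0.00020176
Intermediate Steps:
Z(J, W) = -40 + W/3 (Z(J, W) = (-120 + W)/3 = -40 + W/3)
Z(-37 - 155, 93)/44608 = (-40 + (⅓)*93)/44608 = (-40 + 31)*(1/44608) = -9*1/44608 = -9/44608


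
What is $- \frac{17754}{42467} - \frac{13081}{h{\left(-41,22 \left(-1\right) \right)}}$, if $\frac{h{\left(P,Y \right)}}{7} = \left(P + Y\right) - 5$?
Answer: $\frac{547059923}{20214292} \approx 27.063$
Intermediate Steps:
$h{\left(P,Y \right)} = -35 + 7 P + 7 Y$ ($h{\left(P,Y \right)} = 7 \left(\left(P + Y\right) - 5\right) = 7 \left(-5 + P + Y\right) = -35 + 7 P + 7 Y$)
$- \frac{17754}{42467} - \frac{13081}{h{\left(-41,22 \left(-1\right) \right)}} = - \frac{17754}{42467} - \frac{13081}{-35 + 7 \left(-41\right) + 7 \cdot 22 \left(-1\right)} = \left(-17754\right) \frac{1}{42467} - \frac{13081}{-35 - 287 + 7 \left(-22\right)} = - \frac{17754}{42467} - \frac{13081}{-35 - 287 - 154} = - \frac{17754}{42467} - \frac{13081}{-476} = - \frac{17754}{42467} - - \frac{13081}{476} = - \frac{17754}{42467} + \frac{13081}{476} = \frac{547059923}{20214292}$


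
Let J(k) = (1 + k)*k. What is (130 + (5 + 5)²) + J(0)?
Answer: 230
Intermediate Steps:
J(k) = k*(1 + k)
(130 + (5 + 5)²) + J(0) = (130 + (5 + 5)²) + 0*(1 + 0) = (130 + 10²) + 0*1 = (130 + 100) + 0 = 230 + 0 = 230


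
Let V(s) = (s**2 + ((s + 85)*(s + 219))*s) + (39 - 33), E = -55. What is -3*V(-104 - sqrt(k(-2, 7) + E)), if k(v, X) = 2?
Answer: -715299 - 37290*I*sqrt(53) ≈ -7.153e+5 - 2.7148e+5*I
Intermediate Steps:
V(s) = 6 + s**2 + s*(85 + s)*(219 + s) (V(s) = (s**2 + ((85 + s)*(219 + s))*s) + 6 = (s**2 + s*(85 + s)*(219 + s)) + 6 = 6 + s**2 + s*(85 + s)*(219 + s))
-3*V(-104 - sqrt(k(-2, 7) + E)) = -3*(6 + (-104 - sqrt(2 - 55))**3 + 305*(-104 - sqrt(2 - 55))**2 + 18615*(-104 - sqrt(2 - 55))) = -3*(6 + (-104 - sqrt(-53))**3 + 305*(-104 - sqrt(-53))**2 + 18615*(-104 - sqrt(-53))) = -3*(6 + (-104 - I*sqrt(53))**3 + 305*(-104 - I*sqrt(53))**2 + 18615*(-104 - I*sqrt(53))) = -3*(6 + (-104 - I*sqrt(53))**3 + 305*(-104 - I*sqrt(53))**2 + (-1935960 - 18615*I*sqrt(53))) = -3*(-1935954 + (-104 - I*sqrt(53))**3 + 305*(-104 - I*sqrt(53))**2 - 18615*I*sqrt(53)) = 5807862 - 915*(-104 - I*sqrt(53))**2 - 3*(-104 - I*sqrt(53))**3 + 55845*I*sqrt(53)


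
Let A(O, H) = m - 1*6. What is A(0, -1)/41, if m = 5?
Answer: -1/41 ≈ -0.024390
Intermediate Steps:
A(O, H) = -1 (A(O, H) = 5 - 1*6 = 5 - 6 = -1)
A(0, -1)/41 = -1/41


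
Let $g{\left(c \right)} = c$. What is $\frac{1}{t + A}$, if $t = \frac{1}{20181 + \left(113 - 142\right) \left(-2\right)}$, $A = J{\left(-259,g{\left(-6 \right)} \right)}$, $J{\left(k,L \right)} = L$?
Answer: $- \frac{20239}{121433} \approx -0.16667$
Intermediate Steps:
$A = -6$
$t = \frac{1}{20239}$ ($t = \frac{1}{20181 - -58} = \frac{1}{20181 + 58} = \frac{1}{20239} \approx 4.941 \cdot 10^{-5}$)
$\frac{1}{t + A} = \frac{1}{\frac{1}{20239} - 6} = \frac{1}{- \frac{121433}{20239}} = - \frac{20239}{121433}$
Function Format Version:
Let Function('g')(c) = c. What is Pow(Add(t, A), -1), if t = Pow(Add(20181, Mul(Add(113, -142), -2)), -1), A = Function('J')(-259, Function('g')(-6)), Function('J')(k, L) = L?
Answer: Rational(-20239, 121433) ≈ -0.16667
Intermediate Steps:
A = -6
t = Rational(1, 20239) (t = Pow(Add(20181, Mul(-29, -2)), -1) = Pow(Add(20181, 58), -1) = Pow(20239, -1) = Rational(1, 20239) ≈ 4.9410e-5)
Pow(Add(t, A), -1) = Pow(Add(Rational(1, 20239), -6), -1) = Pow(Rational(-121433, 20239), -1) = Rational(-20239, 121433)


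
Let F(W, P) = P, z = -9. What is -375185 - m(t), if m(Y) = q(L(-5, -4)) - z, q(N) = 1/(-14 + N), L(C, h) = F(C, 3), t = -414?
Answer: -4127133/11 ≈ -3.7519e+5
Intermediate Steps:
L(C, h) = 3
m(Y) = 98/11 (m(Y) = 1/(-14 + 3) - 1*(-9) = 1/(-11) + 9 = -1/11 + 9 = 98/11)
-375185 - m(t) = -375185 - 1*98/11 = -375185 - 98/11 = -4127133/11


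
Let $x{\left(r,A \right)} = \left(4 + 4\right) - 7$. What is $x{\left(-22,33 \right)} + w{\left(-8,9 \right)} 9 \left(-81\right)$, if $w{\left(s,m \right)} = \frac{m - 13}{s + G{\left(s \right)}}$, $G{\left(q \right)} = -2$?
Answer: $- \frac{1453}{5} \approx -290.6$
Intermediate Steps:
$x{\left(r,A \right)} = 1$ ($x{\left(r,A \right)} = 8 - 7 = 1$)
$w{\left(s,m \right)} = \frac{-13 + m}{-2 + s}$ ($w{\left(s,m \right)} = \frac{m - 13}{s - 2} = \frac{-13 + m}{-2 + s}$)
$x{\left(-22,33 \right)} + w{\left(-8,9 \right)} 9 \left(-81\right) = 1 + \frac{-13 + 9}{-2 - 8} \cdot 9 \left(-81\right) = 1 + \frac{1}{-10} \left(-4\right) \left(-729\right) = 1 + \left(- \frac{1}{10}\right) \left(-4\right) \left(-729\right) = 1 + \frac{2}{5} \left(-729\right) = 1 - \frac{1458}{5} = - \frac{1453}{5}$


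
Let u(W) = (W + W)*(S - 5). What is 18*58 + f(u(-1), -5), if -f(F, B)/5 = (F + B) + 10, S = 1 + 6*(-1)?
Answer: 919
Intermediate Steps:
S = -5 (S = 1 - 6 = -5)
u(W) = -20*W (u(W) = (W + W)*(-5 - 5) = (2*W)*(-10) = -20*W)
f(F, B) = -50 - 5*B - 5*F (f(F, B) = -5*((F + B) + 10) = -5*((B + F) + 10) = -5*(10 + B + F) = -50 - 5*B - 5*F)
18*58 + f(u(-1), -5) = 18*58 + (-50 - 5*(-5) - (-100)*(-1)) = 1044 + (-50 + 25 - 5*20) = 1044 + (-50 + 25 - 100) = 1044 - 125 = 919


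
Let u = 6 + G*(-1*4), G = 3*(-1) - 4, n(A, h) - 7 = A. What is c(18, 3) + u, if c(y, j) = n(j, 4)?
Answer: 44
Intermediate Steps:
n(A, h) = 7 + A
G = -7 (G = -3 - 4 = -7)
c(y, j) = 7 + j
u = 34 (u = 6 - (-7)*4 = 6 - 7*(-4) = 6 + 28 = 34)
c(18, 3) + u = (7 + 3) + 34 = 10 + 34 = 44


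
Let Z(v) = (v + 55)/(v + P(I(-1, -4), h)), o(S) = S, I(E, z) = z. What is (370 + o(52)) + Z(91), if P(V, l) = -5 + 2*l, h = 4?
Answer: 19907/47 ≈ 423.55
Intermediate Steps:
Z(v) = (55 + v)/(3 + v) (Z(v) = (v + 55)/(v + (-5 + 2*4)) = (55 + v)/(v + (-5 + 8)) = (55 + v)/(v + 3) = (55 + v)/(3 + v))
(370 + o(52)) + Z(91) = (370 + 52) + (55 + 91)/(3 + 91) = 422 + 146/94 = 422 + (1/94)*146 = 422 + 73/47 = 19907/47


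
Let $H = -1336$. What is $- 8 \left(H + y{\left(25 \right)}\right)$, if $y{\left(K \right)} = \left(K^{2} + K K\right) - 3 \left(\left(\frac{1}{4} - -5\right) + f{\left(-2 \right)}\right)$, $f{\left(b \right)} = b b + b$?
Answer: $862$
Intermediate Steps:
$f{\left(b \right)} = b + b^{2}$ ($f{\left(b \right)} = b^{2} + b = b + b^{2}$)
$y{\left(K \right)} = - \frac{87}{4} + 2 K^{2}$ ($y{\left(K \right)} = \left(K^{2} + K K\right) - 3 \left(\left(\frac{1}{4} - -5\right) - 2 \left(1 - 2\right)\right) = \left(K^{2} + K^{2}\right) - 3 \left(\left(\frac{1}{4} + 5\right) - -2\right) = 2 K^{2} - 3 \left(\frac{21}{4} + 2\right) = 2 K^{2} - \frac{87}{4} = - \frac{87}{4} + 2 K^{2}$)
$- 8 \left(H + y{\left(25 \right)}\right) = - 8 \left(-1336 - \left(\frac{87}{4} - 2 \cdot 25^{2}\right)\right) = - 8 \left(-1336 + \left(- \frac{87}{4} + 2 \cdot 625\right)\right) = - 8 \left(-1336 + \left(- \frac{87}{4} + 1250\right)\right) = - 8 \left(-1336 + \frac{4913}{4}\right) = \left(-8\right) \left(- \frac{431}{4}\right) = 862$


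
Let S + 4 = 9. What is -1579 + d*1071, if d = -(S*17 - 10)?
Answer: -81904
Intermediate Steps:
S = 5 (S = -4 + 9 = 5)
d = -75 (d = -(5*17 - 10) = -(85 - 10) = -1*75 = -75)
-1579 + d*1071 = -1579 - 75*1071 = -1579 - 80325 = -81904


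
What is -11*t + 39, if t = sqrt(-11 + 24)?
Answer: 39 - 11*sqrt(13) ≈ -0.66106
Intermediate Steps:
t = sqrt(13) ≈ 3.6056
-11*t + 39 = -11*sqrt(13) + 39 = 39 - 11*sqrt(13)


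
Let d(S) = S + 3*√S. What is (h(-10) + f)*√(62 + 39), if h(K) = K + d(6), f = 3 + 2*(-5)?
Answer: √101*(-11 + 3*√6) ≈ -36.697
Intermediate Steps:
f = -7 (f = 3 - 10 = -7)
h(K) = 6 + K + 3*√6 (h(K) = K + (6 + 3*√6) = 6 + K + 3*√6)
(h(-10) + f)*√(62 + 39) = ((6 - 10 + 3*√6) - 7)*√(62 + 39) = ((-4 + 3*√6) - 7)*√101 = (-11 + 3*√6)*√101 = √101*(-11 + 3*√6)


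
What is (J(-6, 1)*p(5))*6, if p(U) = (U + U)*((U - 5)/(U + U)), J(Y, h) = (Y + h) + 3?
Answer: 0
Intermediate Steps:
J(Y, h) = 3 + Y + h
p(U) = -5 + U (p(U) = (2*U)*((-5 + U)/((2*U))) = (2*U)*((-5 + U)*(1/(2*U))) = (2*U)*((-5 + U)/(2*U)) = -5 + U)
(J(-6, 1)*p(5))*6 = ((3 - 6 + 1)*(-5 + 5))*6 = -2*0*6 = 0*6 = 0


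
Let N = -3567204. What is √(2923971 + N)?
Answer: I*√643233 ≈ 802.02*I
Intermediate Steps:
√(2923971 + N) = √(2923971 - 3567204) = √(-643233) = I*√643233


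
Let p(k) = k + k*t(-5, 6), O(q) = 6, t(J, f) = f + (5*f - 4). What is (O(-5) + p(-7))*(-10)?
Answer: 2250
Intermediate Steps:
t(J, f) = -4 + 6*f (t(J, f) = f + (-4 + 5*f) = -4 + 6*f)
p(k) = 33*k (p(k) = k + k*(-4 + 6*6) = k + k*(-4 + 36) = k + k*32 = k + 32*k = 33*k)
(O(-5) + p(-7))*(-10) = (6 + 33*(-7))*(-10) = (6 - 231)*(-10) = -225*(-10) = 2250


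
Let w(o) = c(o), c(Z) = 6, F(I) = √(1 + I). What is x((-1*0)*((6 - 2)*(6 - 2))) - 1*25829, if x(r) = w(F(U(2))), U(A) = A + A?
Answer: -25823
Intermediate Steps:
U(A) = 2*A
w(o) = 6
x(r) = 6
x((-1*0)*((6 - 2)*(6 - 2))) - 1*25829 = 6 - 1*25829 = 6 - 25829 = -25823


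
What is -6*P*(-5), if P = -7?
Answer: -210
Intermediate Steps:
-6*P*(-5) = -6*(-7)*(-5) = 42*(-5) = -210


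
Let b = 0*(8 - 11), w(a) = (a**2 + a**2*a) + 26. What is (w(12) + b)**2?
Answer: 3602404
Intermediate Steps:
w(a) = 26 + a**2 + a**3 (w(a) = (a**2 + a**3) + 26 = 26 + a**2 + a**3)
b = 0 (b = 0*(-3) = 0)
(w(12) + b)**2 = ((26 + 12**2 + 12**3) + 0)**2 = ((26 + 144 + 1728) + 0)**2 = (1898 + 0)**2 = 1898**2 = 3602404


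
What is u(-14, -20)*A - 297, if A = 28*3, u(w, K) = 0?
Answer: -297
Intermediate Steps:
A = 84
u(-14, -20)*A - 297 = 0*84 - 297 = 0 - 297 = -297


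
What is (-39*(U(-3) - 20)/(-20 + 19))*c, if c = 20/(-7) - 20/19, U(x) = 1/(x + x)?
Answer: 408980/133 ≈ 3075.0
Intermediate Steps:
U(x) = 1/(2*x)
c = -520/133 (c = 20*(-1/7) - 20*1/19 = -20/7 - 20/19 = -520/133 ≈ -3.9098)
(-39*(U(-3) - 20)/(-20 + 19))*c = -39*((1/2)/(-3) - 20)/(-20 + 19)*(-520/133) = -39*((1/2)*(-1/3) - 20)/(-1)*(-520/133) = -39*(-1/6 - 20)*(-1)*(-520/133) = -(-1573)*(-1)/2*(-520/133) = -39*121/6*(-520/133) = -1573/2*(-520/133) = 408980/133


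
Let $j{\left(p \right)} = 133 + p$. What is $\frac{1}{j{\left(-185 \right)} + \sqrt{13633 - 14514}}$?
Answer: $- \frac{52}{3585} - \frac{i \sqrt{881}}{3585} \approx -0.014505 - 0.0082794 i$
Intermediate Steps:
$\frac{1}{j{\left(-185 \right)} + \sqrt{13633 - 14514}} = \frac{1}{\left(133 - 185\right) + \sqrt{13633 - 14514}} = \frac{1}{-52 + \sqrt{-881}} = \frac{1}{-52 + i \sqrt{881}}$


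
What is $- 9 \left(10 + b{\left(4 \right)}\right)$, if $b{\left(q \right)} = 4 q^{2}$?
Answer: $-666$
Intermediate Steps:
$- 9 \left(10 + b{\left(4 \right)}\right) = - 9 \left(10 + 4 \cdot 4^{2}\right) = - 9 \left(10 + 4 \cdot 16\right) = - 9 \left(10 + 64\right) = \left(-9\right) 74 = -666$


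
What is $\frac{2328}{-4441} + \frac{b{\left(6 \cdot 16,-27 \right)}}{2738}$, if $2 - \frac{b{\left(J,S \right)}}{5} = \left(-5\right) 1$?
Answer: $- \frac{6218629}{12159458} \approx -0.51142$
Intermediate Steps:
$b{\left(J,S \right)} = 35$ ($b{\left(J,S \right)} = 10 - 5 \left(\left(-5\right) 1\right) = 10 - -25 = 10 + 25 = 35$)
$\frac{2328}{-4441} + \frac{b{\left(6 \cdot 16,-27 \right)}}{2738} = \frac{2328}{-4441} + \frac{35}{2738} = 2328 \left(- \frac{1}{4441}\right) + 35 \cdot \frac{1}{2738} = - \frac{2328}{4441} + \frac{35}{2738} = - \frac{6218629}{12159458}$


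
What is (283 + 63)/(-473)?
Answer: -346/473 ≈ -0.73150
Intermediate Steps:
(283 + 63)/(-473) = 346*(-1/473) = -346/473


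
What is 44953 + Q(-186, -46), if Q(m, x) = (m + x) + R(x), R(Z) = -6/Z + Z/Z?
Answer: 1028609/23 ≈ 44722.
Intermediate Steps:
R(Z) = 1 - 6/Z (R(Z) = -6/Z + 1 = 1 - 6/Z)
Q(m, x) = m + x + (-6 + x)/x (Q(m, x) = (m + x) + (-6 + x)/x = m + x + (-6 + x)/x)
44953 + Q(-186, -46) = 44953 + (1 - 186 - 46 - 6/(-46)) = 44953 + (1 - 186 - 46 - 6*(-1/46)) = 44953 + (1 - 186 - 46 + 3/23) = 44953 - 5310/23 = 1028609/23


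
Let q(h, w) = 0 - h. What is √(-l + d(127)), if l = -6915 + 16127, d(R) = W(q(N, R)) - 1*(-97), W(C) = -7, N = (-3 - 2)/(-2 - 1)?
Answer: I*√9122 ≈ 95.509*I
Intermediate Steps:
N = 5/3 (N = -5/(-3) = -5*(-⅓) = 5/3 ≈ 1.6667)
q(h, w) = -h
d(R) = 90 (d(R) = -7 - 1*(-97) = -7 + 97 = 90)
l = 9212
√(-l + d(127)) = √(-1*9212 + 90) = √(-9212 + 90) = √(-9122) = I*√9122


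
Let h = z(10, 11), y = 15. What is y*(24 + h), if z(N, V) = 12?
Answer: 540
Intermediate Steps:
h = 12
y*(24 + h) = 15*(24 + 12) = 15*36 = 540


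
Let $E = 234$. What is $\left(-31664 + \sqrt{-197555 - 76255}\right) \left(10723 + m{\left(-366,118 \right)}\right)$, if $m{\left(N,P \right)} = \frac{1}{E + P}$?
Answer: $- \frac{7469729563}{22} + \frac{3774497 i \sqrt{273810}}{352} \approx -3.3953 \cdot 10^{8} + 5.611 \cdot 10^{6} i$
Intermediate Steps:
$m{\left(N,P \right)} = \frac{1}{234 + P}$
$\left(-31664 + \sqrt{-197555 - 76255}\right) \left(10723 + m{\left(-366,118 \right)}\right) = \left(-31664 + \sqrt{-197555 - 76255}\right) \left(10723 + \frac{1}{234 + 118}\right) = \left(-31664 + \sqrt{-273810}\right) \left(10723 + \frac{1}{352}\right) = \left(-31664 + i \sqrt{273810}\right) \left(10723 + \frac{1}{352}\right) = \left(-31664 + i \sqrt{273810}\right) \frac{3774497}{352} = - \frac{7469729563}{22} + \frac{3774497 i \sqrt{273810}}{352}$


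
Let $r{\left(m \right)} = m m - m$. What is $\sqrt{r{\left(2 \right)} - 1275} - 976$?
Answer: $-976 + i \sqrt{1273} \approx -976.0 + 35.679 i$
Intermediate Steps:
$r{\left(m \right)} = m^{2} - m$
$\sqrt{r{\left(2 \right)} - 1275} - 976 = \sqrt{2 \left(-1 + 2\right) - 1275} - 976 = \sqrt{2 \cdot 1 - 1275} - 976 = \sqrt{2 - 1275} - 976 = \sqrt{-1273} - 976 = i \sqrt{1273} - 976 = -976 + i \sqrt{1273}$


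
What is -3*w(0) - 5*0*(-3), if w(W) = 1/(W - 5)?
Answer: 3/5 ≈ 0.60000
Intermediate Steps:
w(W) = 1/(-5 + W)
-3*w(0) - 5*0*(-3) = -3/(-5 + 0) - 5*0*(-3) = -3/(-5) + 0*(-3) = -3*(-1/5) + 0 = 3/5 + 0 = 3/5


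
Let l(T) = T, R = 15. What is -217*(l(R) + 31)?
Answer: -9982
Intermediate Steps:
-217*(l(R) + 31) = -217*(15 + 31) = -217*46 = -9982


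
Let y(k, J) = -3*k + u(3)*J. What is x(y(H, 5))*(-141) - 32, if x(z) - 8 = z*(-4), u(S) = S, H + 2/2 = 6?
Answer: -1160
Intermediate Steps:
H = 5 (H = -1 + 6 = 5)
y(k, J) = -3*k + 3*J
x(z) = 8 - 4*z (x(z) = 8 + z*(-4) = 8 - 4*z)
x(y(H, 5))*(-141) - 32 = (8 - 4*(-3*5 + 3*5))*(-141) - 32 = (8 - 4*(-15 + 15))*(-141) - 32 = (8 - 4*0)*(-141) - 32 = (8 + 0)*(-141) - 32 = 8*(-141) - 32 = -1128 - 32 = -1160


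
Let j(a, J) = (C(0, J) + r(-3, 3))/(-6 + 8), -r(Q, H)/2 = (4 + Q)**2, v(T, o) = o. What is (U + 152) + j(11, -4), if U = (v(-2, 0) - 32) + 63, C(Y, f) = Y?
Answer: 182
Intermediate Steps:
r(Q, H) = -2*(4 + Q)**2
j(a, J) = -1 (j(a, J) = (0 - 2*(4 - 3)**2)/(-6 + 8) = (0 - 2*1**2)/2 = (0 - 2*1)*(1/2) = (0 - 2)*(1/2) = -2*1/2 = -1)
U = 31 (U = (0 - 32) + 63 = -32 + 63 = 31)
(U + 152) + j(11, -4) = (31 + 152) - 1 = 183 - 1 = 182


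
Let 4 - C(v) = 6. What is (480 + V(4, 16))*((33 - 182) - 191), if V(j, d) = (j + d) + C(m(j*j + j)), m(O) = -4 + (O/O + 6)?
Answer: -169320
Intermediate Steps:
m(O) = 3 (m(O) = -4 + (1 + 6) = -4 + 7 = 3)
C(v) = -2 (C(v) = 4 - 1*6 = 4 - 6 = -2)
V(j, d) = -2 + d + j (V(j, d) = (j + d) - 2 = (d + j) - 2 = -2 + d + j)
(480 + V(4, 16))*((33 - 182) - 191) = (480 + (-2 + 16 + 4))*((33 - 182) - 191) = (480 + 18)*(-149 - 191) = 498*(-340) = -169320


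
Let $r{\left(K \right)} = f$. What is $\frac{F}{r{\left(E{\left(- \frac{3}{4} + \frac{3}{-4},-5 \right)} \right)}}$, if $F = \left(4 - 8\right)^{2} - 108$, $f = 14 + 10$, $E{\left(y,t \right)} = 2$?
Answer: $- \frac{23}{6} \approx -3.8333$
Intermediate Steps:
$f = 24$
$F = -92$ ($F = \left(-4\right)^{2} - 108 = 16 - 108 = -92$)
$r{\left(K \right)} = 24$
$\frac{F}{r{\left(E{\left(- \frac{3}{4} + \frac{3}{-4},-5 \right)} \right)}} = - \frac{92}{24} = \left(-92\right) \frac{1}{24} = - \frac{23}{6}$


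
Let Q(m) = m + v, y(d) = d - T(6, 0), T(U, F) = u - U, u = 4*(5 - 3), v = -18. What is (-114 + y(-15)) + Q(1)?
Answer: -148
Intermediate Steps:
u = 8 (u = 4*2 = 8)
T(U, F) = 8 - U
y(d) = -2 + d (y(d) = d - (8 - 1*6) = d - (8 - 6) = d - 1*2 = d - 2 = -2 + d)
Q(m) = -18 + m (Q(m) = m - 18 = -18 + m)
(-114 + y(-15)) + Q(1) = (-114 + (-2 - 15)) + (-18 + 1) = (-114 - 17) - 17 = -131 - 17 = -148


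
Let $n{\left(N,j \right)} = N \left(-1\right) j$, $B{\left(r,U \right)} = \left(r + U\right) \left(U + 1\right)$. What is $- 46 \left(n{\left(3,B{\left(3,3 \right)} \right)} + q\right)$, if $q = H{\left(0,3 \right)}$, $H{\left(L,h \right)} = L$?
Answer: $3312$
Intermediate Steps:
$q = 0$
$B{\left(r,U \right)} = \left(1 + U\right) \left(U + r\right)$ ($B{\left(r,U \right)} = \left(U + r\right) \left(1 + U\right) = \left(1 + U\right) \left(U + r\right)$)
$n{\left(N,j \right)} = - N j$
$- 46 \left(n{\left(3,B{\left(3,3 \right)} \right)} + q\right) = - 46 \left(\left(-1\right) 3 \left(3 + 3 + 3^{2} + 3 \cdot 3\right) + 0\right) = - 46 \left(\left(-1\right) 3 \left(3 + 3 + 9 + 9\right) + 0\right) = - 46 \left(\left(-1\right) 3 \cdot 24 + 0\right) = - 46 \left(-72 + 0\right) = \left(-46\right) \left(-72\right) = 3312$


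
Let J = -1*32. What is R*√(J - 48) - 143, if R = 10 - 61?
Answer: -143 - 204*I*√5 ≈ -143.0 - 456.16*I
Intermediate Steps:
J = -32
R = -51
R*√(J - 48) - 143 = -51*√(-32 - 48) - 143 = -204*I*√5 - 143 = -143 - 204*I*√5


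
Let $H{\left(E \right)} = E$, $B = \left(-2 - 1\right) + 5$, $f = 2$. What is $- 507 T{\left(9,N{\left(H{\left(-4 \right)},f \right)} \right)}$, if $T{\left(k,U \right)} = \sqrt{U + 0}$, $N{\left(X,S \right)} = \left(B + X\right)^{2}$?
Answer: $-1014$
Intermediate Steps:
$B = 2$ ($B = -3 + 5 = 2$)
$N{\left(X,S \right)} = \left(2 + X\right)^{2}$
$T{\left(k,U \right)} = \sqrt{U}$
$- 507 T{\left(9,N{\left(H{\left(-4 \right)},f \right)} \right)} = - 507 \sqrt{\left(2 - 4\right)^{2}} = - 507 \sqrt{\left(-2\right)^{2}} = - 507 \sqrt{4} = \left(-507\right) 2 = -1014$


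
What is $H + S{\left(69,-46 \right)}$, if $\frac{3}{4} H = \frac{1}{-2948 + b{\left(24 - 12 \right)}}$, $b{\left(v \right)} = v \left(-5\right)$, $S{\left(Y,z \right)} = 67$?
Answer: $\frac{151151}{2256} \approx 67.0$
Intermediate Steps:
$b{\left(v \right)} = - 5 v$
$H = - \frac{1}{2256}$ ($H = \frac{4}{3 \left(-2948 - 5 \left(24 - 12\right)\right)} = \frac{4}{3 \left(-2948 - 60\right)} = \frac{4}{3 \left(-3008\right)} = \frac{4}{3} \left(- \frac{1}{3008}\right) = - \frac{1}{2256} \approx -0.00044326$)
$H + S{\left(69,-46 \right)} = - \frac{1}{2256} + 67 = \frac{151151}{2256}$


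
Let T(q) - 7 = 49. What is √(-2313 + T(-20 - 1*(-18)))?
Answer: I*√2257 ≈ 47.508*I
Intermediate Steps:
T(q) = 56 (T(q) = 7 + 49 = 56)
√(-2313 + T(-20 - 1*(-18))) = √(-2313 + 56) = √(-2257) = I*√2257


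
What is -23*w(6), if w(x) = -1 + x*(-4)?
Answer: 575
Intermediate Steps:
w(x) = -1 - 4*x
-23*w(6) = -23*(-1 - 4*6) = -23*(-1 - 24) = -23*(-25) = 575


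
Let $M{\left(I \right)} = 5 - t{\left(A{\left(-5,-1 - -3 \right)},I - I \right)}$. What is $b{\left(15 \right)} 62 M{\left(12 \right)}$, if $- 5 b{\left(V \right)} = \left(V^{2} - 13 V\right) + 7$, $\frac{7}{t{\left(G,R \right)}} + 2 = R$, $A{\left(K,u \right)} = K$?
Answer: $- \frac{19499}{5} \approx -3899.8$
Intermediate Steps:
$t{\left(G,R \right)} = \frac{7}{-2 + R}$
$M{\left(I \right)} = \frac{17}{2}$ ($M{\left(I \right)} = 5 - \frac{7}{-2 + \left(I - I\right)} = 5 - \frac{7}{-2 + 0} = 5 - \frac{7}{-2} = 5 - 7 \left(- \frac{1}{2}\right) = 5 - - \frac{7}{2} = 5 + \frac{7}{2} = \frac{17}{2}$)
$b{\left(V \right)} = - \frac{7}{5} - \frac{V^{2}}{5} + \frac{13 V}{5}$ ($b{\left(V \right)} = - \frac{\left(V^{2} - 13 V\right) + 7}{5} = - \frac{7 + V^{2} - 13 V}{5} = - \frac{7}{5} - \frac{V^{2}}{5} + \frac{13 V}{5}$)
$b{\left(15 \right)} 62 M{\left(12 \right)} = \left(- \frac{7}{5} - \frac{15^{2}}{5} + \frac{13}{5} \cdot 15\right) 62 \cdot \frac{17}{2} = \left(- \frac{7}{5} - 45 + 39\right) 62 \cdot \frac{17}{2} = \left(- \frac{37}{5}\right) 62 \cdot \frac{17}{2} = \left(- \frac{2294}{5}\right) \frac{17}{2} = - \frac{19499}{5}$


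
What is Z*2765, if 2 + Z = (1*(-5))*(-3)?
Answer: 35945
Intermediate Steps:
Z = 13 (Z = -2 + (1*(-5))*(-3) = -2 - 5*(-3) = -2 + 15 = 13)
Z*2765 = 13*2765 = 35945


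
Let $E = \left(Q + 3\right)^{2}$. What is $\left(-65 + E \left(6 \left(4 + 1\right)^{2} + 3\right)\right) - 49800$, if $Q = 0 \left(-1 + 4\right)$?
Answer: $-48488$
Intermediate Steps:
$Q = 0$ ($Q = 0 \cdot 3 = 0$)
$E = 9$ ($E = \left(0 + 3\right)^{2} = 3^{2} = 9$)
$\left(-65 + E \left(6 \left(4 + 1\right)^{2} + 3\right)\right) - 49800 = \left(-65 + 9 \left(6 \left(4 + 1\right)^{2} + 3\right)\right) - 49800 = \left(-65 + 9 \left(6 \cdot 5^{2} + 3\right)\right) - 49800 = \left(-65 + 9 \left(6 \cdot 25 + 3\right)\right) - 49800 = \left(-65 + 9 \left(150 + 3\right)\right) - 49800 = \left(-65 + 9 \cdot 153\right) - 49800 = \left(-65 + 1377\right) - 49800 = 1312 - 49800 = -48488$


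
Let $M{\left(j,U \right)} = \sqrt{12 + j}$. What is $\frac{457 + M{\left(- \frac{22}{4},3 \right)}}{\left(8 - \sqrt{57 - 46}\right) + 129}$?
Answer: $\frac{62609}{18758} + \frac{\sqrt{286}}{37516} + \frac{137 \sqrt{26}}{37516} + \frac{457 \sqrt{11}}{18758} \approx 3.4376$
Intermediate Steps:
$\frac{457 + M{\left(- \frac{22}{4},3 \right)}}{\left(8 - \sqrt{57 - 46}\right) + 129} = \frac{457 + \sqrt{12 - \frac{22}{4}}}{\left(8 - \sqrt{57 - 46}\right) + 129} = \frac{457 + \sqrt{12 - \frac{11}{2}}}{\left(8 - \sqrt{11}\right) + 129} = \frac{457 + \sqrt{12 - \frac{11}{2}}}{137 - \sqrt{11}} = \frac{457 + \sqrt{\frac{13}{2}}}{137 - \sqrt{11}} = \frac{457 + \frac{\sqrt{26}}{2}}{137 - \sqrt{11}}$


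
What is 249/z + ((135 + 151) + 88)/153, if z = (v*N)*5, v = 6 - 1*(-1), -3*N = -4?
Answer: 9803/1260 ≈ 7.7802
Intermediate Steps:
N = 4/3 (N = -⅓*(-4) = 4/3 ≈ 1.3333)
v = 7 (v = 6 + 1 = 7)
z = 140/3 (z = (7*(4/3))*5 = (28/3)*5 = 140/3 ≈ 46.667)
249/z + ((135 + 151) + 88)/153 = 249/(140/3) + ((135 + 151) + 88)/153 = 249*(3/140) + (286 + 88)*(1/153) = 747/140 + 374*(1/153) = 747/140 + 22/9 = 9803/1260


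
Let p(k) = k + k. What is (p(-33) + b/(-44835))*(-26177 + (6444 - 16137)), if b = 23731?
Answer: 21398901334/8967 ≈ 2.3864e+6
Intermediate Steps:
p(k) = 2*k
(p(-33) + b/(-44835))*(-26177 + (6444 - 16137)) = (2*(-33) + 23731/(-44835))*(-26177 + (6444 - 16137)) = (-66 + 23731*(-1/44835))*(-26177 - 9693) = (-66 - 23731/44835)*(-35870) = -2982841/44835*(-35870) = 21398901334/8967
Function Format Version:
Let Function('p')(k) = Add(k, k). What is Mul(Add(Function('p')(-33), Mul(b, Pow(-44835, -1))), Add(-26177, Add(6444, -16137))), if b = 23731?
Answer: Rational(21398901334, 8967) ≈ 2.3864e+6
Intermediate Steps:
Function('p')(k) = Mul(2, k)
Mul(Add(Function('p')(-33), Mul(b, Pow(-44835, -1))), Add(-26177, Add(6444, -16137))) = Mul(Add(Mul(2, -33), Mul(23731, Pow(-44835, -1))), Add(-26177, Add(6444, -16137))) = Mul(Add(-66, Mul(23731, Rational(-1, 44835))), Add(-26177, -9693)) = Mul(Add(-66, Rational(-23731, 44835)), -35870) = Mul(Rational(-2982841, 44835), -35870) = Rational(21398901334, 8967)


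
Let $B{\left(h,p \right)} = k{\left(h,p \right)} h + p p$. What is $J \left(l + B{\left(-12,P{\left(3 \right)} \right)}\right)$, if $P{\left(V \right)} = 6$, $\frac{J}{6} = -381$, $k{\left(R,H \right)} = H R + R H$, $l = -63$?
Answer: $-3888486$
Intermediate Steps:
$k{\left(R,H \right)} = 2 H R$ ($k{\left(R,H \right)} = H R + H R = 2 H R$)
$J = -2286$ ($J = 6 \left(-381\right) = -2286$)
$B{\left(h,p \right)} = p^{2} + 2 p h^{2}$ ($B{\left(h,p \right)} = 2 p h h + p p = 2 h p h + p^{2} = 2 p h^{2} + p^{2} = p^{2} + 2 p h^{2}$)
$J \left(l + B{\left(-12,P{\left(3 \right)} \right)}\right) = - 2286 \left(-63 + 6 \left(6 + 2 \left(-12\right)^{2}\right)\right) = - 2286 \left(-63 + 6 \left(6 + 2 \cdot 144\right)\right) = - 2286 \left(-63 + 6 \left(6 + 288\right)\right) = - 2286 \left(-63 + 6 \cdot 294\right) = - 2286 \left(-63 + 1764\right) = \left(-2286\right) 1701 = -3888486$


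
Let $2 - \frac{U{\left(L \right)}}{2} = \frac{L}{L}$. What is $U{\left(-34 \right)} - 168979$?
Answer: $-168977$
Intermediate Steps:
$U{\left(L \right)} = 2$ ($U{\left(L \right)} = 4 - 2 \frac{L}{L} = 4 - 2 = 2$)
$U{\left(-34 \right)} - 168979 = 2 - 168979 = -168977$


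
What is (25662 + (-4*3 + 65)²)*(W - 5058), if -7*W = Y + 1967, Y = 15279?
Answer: -1499055092/7 ≈ -2.1415e+8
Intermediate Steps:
W = -17246/7 (W = -(15279 + 1967)/7 = -⅐*17246 = -17246/7 ≈ -2463.7)
(25662 + (-4*3 + 65)²)*(W - 5058) = (25662 + (-4*3 + 65)²)*(-17246/7 - 5058) = (25662 + (-12 + 65)²)*(-52652/7) = (25662 + 53²)*(-52652/7) = (25662 + 2809)*(-52652/7) = 28471*(-52652/7) = -1499055092/7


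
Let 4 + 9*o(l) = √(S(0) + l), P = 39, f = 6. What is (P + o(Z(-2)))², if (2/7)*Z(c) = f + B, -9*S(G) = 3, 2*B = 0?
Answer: (1041 + √186)²/729 ≈ 1525.7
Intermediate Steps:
B = 0 (B = (½)*0 = 0)
S(G) = -⅓ (S(G) = -⅑*3 = -⅓)
Z(c) = 21 (Z(c) = 7*(6 + 0)/2 = (7/2)*6 = 21)
o(l) = -4/9 + √(-⅓ + l)/9
(P + o(Z(-2)))² = (39 + (-4/9 + √(-3 + 9*21)/27))² = (39 + (-4/9 + √(-3 + 189)/27))² = (39 + (-4/9 + √186/27))² = (347/9 + √186/27)²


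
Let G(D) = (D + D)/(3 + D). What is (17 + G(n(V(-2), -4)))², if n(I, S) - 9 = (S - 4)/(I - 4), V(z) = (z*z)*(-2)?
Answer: 123904/361 ≈ 343.22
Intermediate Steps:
V(z) = -2*z² (V(z) = z²*(-2) = -2*z²)
n(I, S) = 9 + (-4 + S)/(-4 + I) (n(I, S) = 9 + (S - 4)/(I - 4) = 9 + (-4 + S)/(-4 + I))
G(D) = 2*D/(3 + D) (G(D) = (2*D)/(3 + D) = 2*D/(3 + D))
(17 + G(n(V(-2), -4)))² = (17 + 2*((-40 - 4 + 9*(-2*(-2)²))/(-4 - 2*(-2)²))/(3 + (-40 - 4 + 9*(-2*(-2)²))/(-4 - 2*(-2)²)))² = (17 + 2*((-40 - 4 + 9*(-2*4))/(-4 - 2*4))/(3 + (-40 - 4 + 9*(-2*4))/(-4 - 2*4)))² = (17 + 2*((-40 - 4 + 9*(-8))/(-4 - 8))/(3 + (-40 - 4 + 9*(-8))/(-4 - 8)))² = (17 + 2*((-40 - 4 - 72)/(-12))/(3 + (-40 - 4 - 72)/(-12)))² = (17 + 2*(-1/12*(-116))/(3 - 1/12*(-116)))² = (17 + 2*(29/3)/(3 + 29/3))² = (17 + 2*(29/3)/(38/3))² = (17 + 2*(29/3)*(3/38))² = (17 + 29/19)² = (352/19)² = 123904/361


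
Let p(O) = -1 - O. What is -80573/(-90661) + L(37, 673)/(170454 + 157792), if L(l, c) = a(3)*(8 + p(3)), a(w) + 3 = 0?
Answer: 13223338513/14879555303 ≈ 0.88869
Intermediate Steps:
a(w) = -3 (a(w) = -3 + 0 = -3)
L(l, c) = -12 (L(l, c) = -3*(8 + (-1 - 1*3)) = -3*(8 + (-1 - 3)) = -3*(8 - 4) = -3*4 = -12)
-80573/(-90661) + L(37, 673)/(170454 + 157792) = -80573/(-90661) - 12/(170454 + 157792) = -80573*(-1/90661) - 12/328246 = 80573/90661 - 12*1/328246 = 80573/90661 - 6/164123 = 13223338513/14879555303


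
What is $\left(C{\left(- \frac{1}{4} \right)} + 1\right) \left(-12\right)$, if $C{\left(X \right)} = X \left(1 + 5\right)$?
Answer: $6$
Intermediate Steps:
$C{\left(X \right)} = 6 X$ ($C{\left(X \right)} = X 6 = 6 X$)
$\left(C{\left(- \frac{1}{4} \right)} + 1\right) \left(-12\right) = \left(6 \left(- \frac{1}{4}\right) + 1\right) \left(-12\right) = \left(- \frac{3}{2} + 1\right) \left(-12\right) = \left(- \frac{1}{2}\right) \left(-12\right) = 6$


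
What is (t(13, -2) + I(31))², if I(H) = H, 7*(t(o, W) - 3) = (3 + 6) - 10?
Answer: 56169/49 ≈ 1146.3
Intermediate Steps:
t(o, W) = 20/7 (t(o, W) = 3 + ((3 + 6) - 10)/7 = 3 + (9 - 10)/7 = 3 + (⅐)*(-1) = 3 - ⅐ = 20/7)
(t(13, -2) + I(31))² = (20/7 + 31)² = (237/7)² = 56169/49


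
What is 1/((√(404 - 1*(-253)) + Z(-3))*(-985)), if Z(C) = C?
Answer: -1/212760 - √73/212760 ≈ -4.4858e-5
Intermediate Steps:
1/((√(404 - 1*(-253)) + Z(-3))*(-985)) = 1/((√(404 - 1*(-253)) - 3)*(-985)) = 1/((√(404 + 253) - 3)*(-985)) = 1/((√657 - 3)*(-985)) = 1/((3*√73 - 3)*(-985)) = 1/((-3 + 3*√73)*(-985)) = 1/(2955 - 2955*√73)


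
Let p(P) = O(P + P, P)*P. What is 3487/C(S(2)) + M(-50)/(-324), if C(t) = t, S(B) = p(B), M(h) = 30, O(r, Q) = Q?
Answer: 94139/108 ≈ 871.66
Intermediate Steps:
p(P) = P² (p(P) = P*P = P²)
S(B) = B²
3487/C(S(2)) + M(-50)/(-324) = 3487/(2²) + 30/(-324) = 3487/4 + 30*(-1/324) = 3487*(¼) - 5/54 = 3487/4 - 5/54 = 94139/108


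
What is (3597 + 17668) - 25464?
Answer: -4199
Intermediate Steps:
(3597 + 17668) - 25464 = 21265 - 25464 = -4199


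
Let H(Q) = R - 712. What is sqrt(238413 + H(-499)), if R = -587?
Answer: 3*sqrt(26346) ≈ 486.94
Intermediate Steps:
H(Q) = -1299 (H(Q) = -587 - 712 = -1299)
sqrt(238413 + H(-499)) = sqrt(238413 - 1299) = sqrt(237114) = 3*sqrt(26346)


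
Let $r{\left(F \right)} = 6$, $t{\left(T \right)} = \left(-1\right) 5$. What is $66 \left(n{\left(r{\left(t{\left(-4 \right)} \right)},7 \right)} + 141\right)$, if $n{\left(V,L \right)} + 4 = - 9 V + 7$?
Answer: $5940$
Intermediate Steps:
$t{\left(T \right)} = -5$
$n{\left(V,L \right)} = 3 - 9 V$ ($n{\left(V,L \right)} = -4 - \left(-7 + 9 V\right) = 3 - 9 V$)
$66 \left(n{\left(r{\left(t{\left(-4 \right)} \right)},7 \right)} + 141\right) = 66 \left(\left(3 - 54\right) + 141\right) = 66 \left(-51 + 141\right) = 66 \cdot 90 = 5940$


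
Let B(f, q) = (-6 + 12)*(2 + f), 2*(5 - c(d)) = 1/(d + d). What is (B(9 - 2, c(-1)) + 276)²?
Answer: 108900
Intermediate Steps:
c(d) = 5 - 1/(4*d) (c(d) = 5 - 1/(2*(d + d)) = 5 - 1/(2*d)/2 = 5 - 1/(4*d))
B(f, q) = 12 + 6*f (B(f, q) = 6*(2 + f) = 12 + 6*f)
(B(9 - 2, c(-1)) + 276)² = ((12 + 6*(9 - 2)) + 276)² = ((12 + 6*7) + 276)² = ((12 + 42) + 276)² = (54 + 276)² = 330² = 108900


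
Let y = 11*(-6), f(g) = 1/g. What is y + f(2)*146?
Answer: 7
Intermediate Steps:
y = -66
y + f(2)*146 = -66 + 146/2 = -66 + (½)*146 = -66 + 73 = 7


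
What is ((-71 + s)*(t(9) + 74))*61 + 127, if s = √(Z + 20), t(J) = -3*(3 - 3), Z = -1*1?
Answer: -320367 + 4514*√19 ≈ -3.0069e+5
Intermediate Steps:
Z = -1
t(J) = 0 (t(J) = -3*0 = 0)
s = √19 (s = √(-1 + 20) = √19 ≈ 4.3589)
((-71 + s)*(t(9) + 74))*61 + 127 = ((-71 + √19)*(0 + 74))*61 + 127 = ((-71 + √19)*74)*61 + 127 = (-5254 + 74*√19)*61 + 127 = (-320494 + 4514*√19) + 127 = -320367 + 4514*√19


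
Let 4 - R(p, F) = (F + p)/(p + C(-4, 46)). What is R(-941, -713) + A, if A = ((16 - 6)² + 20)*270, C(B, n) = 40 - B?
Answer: 29064734/897 ≈ 32402.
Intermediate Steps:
R(p, F) = 4 - (F + p)/(44 + p) (R(p, F) = 4 - (F + p)/(p + (40 - 1*(-4))) = 4 - (F + p)/(p + (40 + 4)) = 4 - (F + p)/(p + 44) = 4 - (F + p)/(44 + p))
A = 32400 (A = (10² + 20)*270 = (100 + 20)*270 = 120*270 = 32400)
R(-941, -713) + A = (176 - 1*(-713) + 3*(-941))/(44 - 941) + 32400 = (176 + 713 - 2823)/(-897) + 32400 = -1/897*(-1934) + 32400 = 1934/897 + 32400 = 29064734/897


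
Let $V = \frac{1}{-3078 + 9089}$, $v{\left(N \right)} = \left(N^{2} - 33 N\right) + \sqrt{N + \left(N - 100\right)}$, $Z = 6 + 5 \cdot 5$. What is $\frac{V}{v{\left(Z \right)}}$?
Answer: $- \frac{31}{11667351} - \frac{i \sqrt{38}}{23334702} \approx -2.657 \cdot 10^{-6} - 2.6417 \cdot 10^{-7} i$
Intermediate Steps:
$Z = 31$ ($Z = 6 + 25 = 31$)
$v{\left(N \right)} = N^{2} + \sqrt{-100 + 2 N} - 33 N$ ($v{\left(N \right)} = \left(N^{2} - 33 N\right) + \sqrt{N + \left(-100 + N\right)} = \left(N^{2} - 33 N\right) + \sqrt{-100 + 2 N} = N^{2} + \sqrt{-100 + 2 N} - 33 N$)
$V = \frac{1}{6011} \approx 0.00016636$
$\frac{V}{v{\left(Z \right)}} = \frac{1}{6011 \left(31^{2} + \sqrt{-100 + 2 \cdot 31} - 1023\right)} = \frac{1}{6011 \left(961 + \sqrt{-100 + 62} - 1023\right)} = \frac{1}{6011 \left(961 + \sqrt{-38} - 1023\right)} = \frac{1}{6011 \left(961 + i \sqrt{38} - 1023\right)} = \frac{1}{6011 \left(-62 + i \sqrt{38}\right)}$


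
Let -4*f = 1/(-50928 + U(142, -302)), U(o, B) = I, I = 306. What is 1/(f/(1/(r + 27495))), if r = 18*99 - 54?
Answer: 67496/9741 ≈ 6.9291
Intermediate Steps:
U(o, B) = 306
r = 1728 (r = 1782 - 54 = 1728)
f = 1/202488 (f = -1/(4*(-50928 + 306)) = -¼/(-50622) = -¼*(-1/50622) = 1/202488 ≈ 4.9386e-6)
1/(f/(1/(r + 27495))) = 1/(1/(202488*(1/(1728 + 27495)))) = 1/(1/(202488*(1/29223))) = 1/((1/202488)*29223) = 1/(9741/67496) = 67496/9741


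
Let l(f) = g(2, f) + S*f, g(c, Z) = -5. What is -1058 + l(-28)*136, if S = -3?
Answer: 9686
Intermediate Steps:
l(f) = -5 - 3*f
-1058 + l(-28)*136 = -1058 + (-5 - 3*(-28))*136 = -1058 + (-5 + 84)*136 = -1058 + 79*136 = -1058 + 10744 = 9686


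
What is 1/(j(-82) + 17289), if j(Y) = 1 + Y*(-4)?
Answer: 1/17618 ≈ 5.6760e-5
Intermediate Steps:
j(Y) = 1 - 4*Y
1/(j(-82) + 17289) = 1/((1 - 4*(-82)) + 17289) = 1/((1 + 328) + 17289) = 1/(329 + 17289) = 1/17618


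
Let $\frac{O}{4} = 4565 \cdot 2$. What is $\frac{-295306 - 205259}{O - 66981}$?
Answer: $\frac{500565}{30461} \approx 16.433$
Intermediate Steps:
$O = 36520$ ($O = 4 \cdot 4565 \cdot 2 = 4 \cdot 9130 = 36520$)
$\frac{-295306 - 205259}{O - 66981} = \frac{-295306 - 205259}{36520 - 66981} = - \frac{500565}{-30461} = \left(-500565\right) \left(- \frac{1}{30461}\right) = \frac{500565}{30461}$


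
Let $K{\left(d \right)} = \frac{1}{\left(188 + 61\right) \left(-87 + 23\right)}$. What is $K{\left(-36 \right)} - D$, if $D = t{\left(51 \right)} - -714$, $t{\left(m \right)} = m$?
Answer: $- \frac{12191041}{15936} \approx -765.0$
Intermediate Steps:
$K{\left(d \right)} = - \frac{1}{15936}$ ($K{\left(d \right)} = \frac{1}{249 \left(-64\right)} = \frac{1}{249} \left(- \frac{1}{64}\right) = - \frac{1}{15936}$)
$D = 765$ ($D = 51 - -714 = 51 + 714 = 765$)
$K{\left(-36 \right)} - D = - \frac{1}{15936} - 765 = - \frac{12191041}{15936}$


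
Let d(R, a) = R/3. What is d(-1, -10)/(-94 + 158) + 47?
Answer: 9023/192 ≈ 46.995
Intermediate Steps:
d(R, a) = R/3 (d(R, a) = R*(1/3) = R/3)
d(-1, -10)/(-94 + 158) + 47 = ((1/3)*(-1))/(-94 + 158) + 47 = -1/3/64 + 47 = (1/64)*(-1/3) + 47 = -1/192 + 47 = 9023/192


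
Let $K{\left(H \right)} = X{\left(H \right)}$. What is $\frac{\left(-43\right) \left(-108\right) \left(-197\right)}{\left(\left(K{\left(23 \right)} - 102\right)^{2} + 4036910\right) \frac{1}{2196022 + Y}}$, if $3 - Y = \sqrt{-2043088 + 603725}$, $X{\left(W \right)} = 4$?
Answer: $- \frac{334845499950}{674419} + \frac{152478 i \sqrt{1439363}}{674419} \approx -4.965 \cdot 10^{5} + 271.25 i$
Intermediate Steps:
$K{\left(H \right)} = 4$
$Y = 3 - i \sqrt{1439363}$ ($Y = 3 - \sqrt{-2043088 + 603725} = 3 - \sqrt{-1439363} = 3 - i \sqrt{1439363} \approx 3.0 - 1199.7 i$)
$\frac{\left(-43\right) \left(-108\right) \left(-197\right)}{\left(\left(K{\left(23 \right)} - 102\right)^{2} + 4036910\right) \frac{1}{2196022 + Y}} = \frac{\left(-43\right) \left(-108\right) \left(-197\right)}{\left(\left(4 - 102\right)^{2} + 4036910\right) \frac{1}{2196022 + \left(3 - i \sqrt{1439363}\right)}} = \frac{4644 \left(-197\right)}{\left(\left(-98\right)^{2} + 4036910\right) \frac{1}{2196025 - i \sqrt{1439363}}} = - \frac{914868}{\left(9604 + 4036910\right) \frac{1}{2196025 - i \sqrt{1439363}}} = - \frac{914868}{4046514 \frac{1}{2196025 - i \sqrt{1439363}}} = - 914868 \left(\frac{2196025}{4046514} - \frac{i \sqrt{1439363}}{4046514}\right) = - \frac{334845499950}{674419} + \frac{152478 i \sqrt{1439363}}{674419}$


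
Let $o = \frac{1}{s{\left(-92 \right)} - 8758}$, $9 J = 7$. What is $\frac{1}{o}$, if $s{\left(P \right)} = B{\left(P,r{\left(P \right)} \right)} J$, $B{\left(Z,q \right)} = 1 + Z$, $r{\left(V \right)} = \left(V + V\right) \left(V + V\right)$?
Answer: $- \frac{79459}{9} \approx -8828.8$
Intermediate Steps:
$J = \frac{7}{9}$ ($J = \frac{1}{9} \cdot 7 = \frac{7}{9} \approx 0.77778$)
$r{\left(V \right)} = 4 V^{2}$ ($r{\left(V \right)} = 2 V 2 V = 4 V^{2}$)
$s{\left(P \right)} = \frac{7}{9} + \frac{7 P}{9}$ ($s{\left(P \right)} = \left(1 + P\right) \frac{7}{9} = \frac{7}{9} + \frac{7 P}{9}$)
$o = - \frac{9}{79459}$ ($o = \frac{1}{\left(\frac{7}{9} + \frac{7}{9} \left(-92\right)\right) - 8758} = \frac{1}{\left(\frac{7}{9} - \frac{644}{9}\right) - 8758} = \frac{1}{- \frac{637}{9} - 8758} = \frac{1}{- \frac{79459}{9}} = - \frac{9}{79459} \approx -0.00011327$)
$\frac{1}{o} = \frac{1}{- \frac{9}{79459}} = - \frac{79459}{9}$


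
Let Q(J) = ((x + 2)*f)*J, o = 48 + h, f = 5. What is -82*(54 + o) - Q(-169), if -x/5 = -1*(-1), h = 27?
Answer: -13113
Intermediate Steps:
x = -5 (x = -(-5)*(-1) = -5*1 = -5)
o = 75 (o = 48 + 27 = 75)
Q(J) = -15*J (Q(J) = ((-5 + 2)*5)*J = (-3*5)*J = -15*J)
-82*(54 + o) - Q(-169) = -82*(54 + 75) - (-15)*(-169) = -82*129 - 1*2535 = -10578 - 2535 = -13113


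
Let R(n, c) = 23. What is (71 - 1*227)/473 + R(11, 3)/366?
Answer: -46217/173118 ≈ -0.26697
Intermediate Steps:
(71 - 1*227)/473 + R(11, 3)/366 = (71 - 1*227)/473 + 23/366 = (71 - 227)*(1/473) + 23*(1/366) = -156*1/473 + 23/366 = -156/473 + 23/366 = -46217/173118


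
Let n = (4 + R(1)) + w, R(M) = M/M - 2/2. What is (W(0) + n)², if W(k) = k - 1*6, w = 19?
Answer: 289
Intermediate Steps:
R(M) = 0 (R(M) = 1 - 2*½ = 1 - 1 = 0)
W(k) = -6 + k (W(k) = k - 6 = -6 + k)
n = 23 (n = (4 + 0) + 19 = 4 + 19 = 23)
(W(0) + n)² = ((-6 + 0) + 23)² = (-6 + 23)² = 17² = 289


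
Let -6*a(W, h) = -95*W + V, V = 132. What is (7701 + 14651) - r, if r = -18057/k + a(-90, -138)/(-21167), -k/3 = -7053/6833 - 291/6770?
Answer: 29425478062157711/1052787587571 ≈ 27950.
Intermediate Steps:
a(W, h) = -22 + 95*W/6 (a(W, h) = -(-95*W + 132)/6 = -(132 - 95*W)/6 = -22 + 95*W/6)
k = 149211639/46259410 (k = -3*(-7053/6833 - 291/6770) = -3*(-49737213/46259410) = 149211639/46259410 ≈ 3.2255)
r = -5893569904770719/1052787587571 (r = -18057/149211639/46259410 + (-22 + (95/6)*(-90))/(-21167) = -18057*46259410/149211639 + (-22 - 1425)*(-1/21167) = -278435388790/49737213 - 1447*(-1/21167) = -278435388790/49737213 + 1447/21167 = -5893569904770719/1052787587571 ≈ -5598.1)
(7701 + 14651) - r = (7701 + 14651) - 1*(-5893569904770719/1052787587571) = 22352 + 5893569904770719/1052787587571 = 29425478062157711/1052787587571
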